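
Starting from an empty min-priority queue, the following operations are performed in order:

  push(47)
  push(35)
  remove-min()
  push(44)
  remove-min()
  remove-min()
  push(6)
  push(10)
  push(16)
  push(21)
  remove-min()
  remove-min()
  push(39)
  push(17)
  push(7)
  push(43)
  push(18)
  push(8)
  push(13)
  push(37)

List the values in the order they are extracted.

insert 47 → {47}
insert 35 → {35, 47}
remove-min → 35; now {47}
insert 44 → {44, 47}
remove-min → 44; now {47}
remove-min → 47; now {}
insert 6 → {6}
insert 10 → {6, 10}
insert 16 → {6, 10, 16}
insert 21 → {6, 10, 16, 21}
remove-min → 6; now {10, 16, 21}
remove-min → 10; now {16, 21}
insert 39 → {16, 21, 39}
insert 17 → {16, 17, 21, 39}
insert 7 → {7, 16, 17, 21, 39}
insert 43 → {7, 16, 17, 21, 39, 43}
insert 18 → {7, 16, 17, 18, 21, 39, 43}
insert 8 → {7, 8, 16, 17, 18, 21, 39, 43}
insert 13 → {7, 8, 13, 16, 17, 18, 21, 39, 43}
insert 37 → {7, 8, 13, 16, 17, 18, 21, 37, 39, 43}

35 → 44 → 47 → 6 → 10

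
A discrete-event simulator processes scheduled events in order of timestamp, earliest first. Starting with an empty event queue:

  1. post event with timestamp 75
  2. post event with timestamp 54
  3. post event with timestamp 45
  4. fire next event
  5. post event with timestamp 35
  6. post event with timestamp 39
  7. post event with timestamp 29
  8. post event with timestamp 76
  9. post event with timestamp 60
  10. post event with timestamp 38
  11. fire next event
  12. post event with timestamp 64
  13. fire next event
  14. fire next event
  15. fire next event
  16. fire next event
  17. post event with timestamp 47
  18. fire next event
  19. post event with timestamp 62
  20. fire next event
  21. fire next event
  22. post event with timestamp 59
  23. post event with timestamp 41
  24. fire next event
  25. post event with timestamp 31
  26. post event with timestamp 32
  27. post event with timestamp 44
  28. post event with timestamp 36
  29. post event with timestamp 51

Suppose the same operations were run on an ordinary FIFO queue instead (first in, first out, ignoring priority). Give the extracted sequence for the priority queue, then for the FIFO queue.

priority queue: 45, 29, 35, 38, 39, 54, 47, 60, 62, 41; FIFO queue: 75, 54, 45, 35, 39, 29, 76, 60, 38, 64

insert 75 → {75}
insert 54 → {54, 75}
insert 45 → {45, 54, 75}
fire next event → 45; now {54, 75}
insert 35 → {35, 54, 75}
insert 39 → {35, 39, 54, 75}
insert 29 → {29, 35, 39, 54, 75}
insert 76 → {29, 35, 39, 54, 75, 76}
insert 60 → {29, 35, 39, 54, 60, 75, 76}
insert 38 → {29, 35, 38, 39, 54, 60, 75, 76}
fire next event → 29; now {35, 38, 39, 54, 60, 75, 76}
insert 64 → {35, 38, 39, 54, 60, 64, 75, 76}
fire next event → 35; now {38, 39, 54, 60, 64, 75, 76}
fire next event → 38; now {39, 54, 60, 64, 75, 76}
fire next event → 39; now {54, 60, 64, 75, 76}
fire next event → 54; now {60, 64, 75, 76}
insert 47 → {47, 60, 64, 75, 76}
fire next event → 47; now {60, 64, 75, 76}
insert 62 → {60, 62, 64, 75, 76}
fire next event → 60; now {62, 64, 75, 76}
fire next event → 62; now {64, 75, 76}
insert 59 → {59, 64, 75, 76}
insert 41 → {41, 59, 64, 75, 76}
fire next event → 41; now {59, 64, 75, 76}
insert 31 → {31, 59, 64, 75, 76}
insert 32 → {31, 32, 59, 64, 75, 76}
insert 44 → {31, 32, 44, 59, 64, 75, 76}
insert 36 → {31, 32, 36, 44, 59, 64, 75, 76}
insert 51 → {31, 32, 36, 44, 51, 59, 64, 75, 76}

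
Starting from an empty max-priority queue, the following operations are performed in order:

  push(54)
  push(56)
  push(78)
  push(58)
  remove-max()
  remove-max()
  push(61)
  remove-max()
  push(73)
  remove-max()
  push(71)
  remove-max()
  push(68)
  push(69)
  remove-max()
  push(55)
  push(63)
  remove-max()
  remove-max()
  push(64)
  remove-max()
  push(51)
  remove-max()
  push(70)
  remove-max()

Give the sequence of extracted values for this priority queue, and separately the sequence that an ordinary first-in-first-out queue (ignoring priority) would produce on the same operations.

priority queue: 78, 58, 61, 73, 71, 69, 68, 63, 64, 56, 70; FIFO queue: [54, 56, 78, 58, 61, 73, 71, 68, 69, 55, 63]

insert 54 → {54}
insert 56 → {56, 54}
insert 78 → {78, 56, 54}
insert 58 → {78, 58, 56, 54}
remove-max → 78; now {58, 56, 54}
remove-max → 58; now {56, 54}
insert 61 → {61, 56, 54}
remove-max → 61; now {56, 54}
insert 73 → {73, 56, 54}
remove-max → 73; now {56, 54}
insert 71 → {71, 56, 54}
remove-max → 71; now {56, 54}
insert 68 → {68, 56, 54}
insert 69 → {69, 68, 56, 54}
remove-max → 69; now {68, 56, 54}
insert 55 → {68, 56, 55, 54}
insert 63 → {68, 63, 56, 55, 54}
remove-max → 68; now {63, 56, 55, 54}
remove-max → 63; now {56, 55, 54}
insert 64 → {64, 56, 55, 54}
remove-max → 64; now {56, 55, 54}
insert 51 → {56, 55, 54, 51}
remove-max → 56; now {55, 54, 51}
insert 70 → {70, 55, 54, 51}
remove-max → 70; now {55, 54, 51}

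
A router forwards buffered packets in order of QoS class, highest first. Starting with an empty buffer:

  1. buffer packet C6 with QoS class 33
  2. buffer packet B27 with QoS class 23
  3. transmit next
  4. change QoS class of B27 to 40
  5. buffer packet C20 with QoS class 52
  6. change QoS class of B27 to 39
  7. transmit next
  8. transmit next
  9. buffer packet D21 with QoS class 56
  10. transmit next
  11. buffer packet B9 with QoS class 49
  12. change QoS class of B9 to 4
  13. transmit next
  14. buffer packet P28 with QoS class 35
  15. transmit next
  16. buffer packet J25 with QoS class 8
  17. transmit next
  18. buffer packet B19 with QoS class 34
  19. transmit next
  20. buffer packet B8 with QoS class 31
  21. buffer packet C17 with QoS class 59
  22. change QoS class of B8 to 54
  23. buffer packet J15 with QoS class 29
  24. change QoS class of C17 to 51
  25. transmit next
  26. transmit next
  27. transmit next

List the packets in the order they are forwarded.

[C6, C20, B27, D21, B9, P28, J25, B19, B8, C17, J15]

add C6 (QoS class 33) → {C6:33}
add B27 (QoS class 23) → {C6:33, B27:23}
transmit next → C6; now {B27:23}
update B27 to QoS class 40 → {B27:40}
add C20 (QoS class 52) → {C20:52, B27:40}
update B27 to QoS class 39 → {C20:52, B27:39}
transmit next → C20; now {B27:39}
transmit next → B27; now {}
add D21 (QoS class 56) → {D21:56}
transmit next → D21; now {}
add B9 (QoS class 49) → {B9:49}
update B9 to QoS class 4 → {B9:4}
transmit next → B9; now {}
add P28 (QoS class 35) → {P28:35}
transmit next → P28; now {}
add J25 (QoS class 8) → {J25:8}
transmit next → J25; now {}
add B19 (QoS class 34) → {B19:34}
transmit next → B19; now {}
add B8 (QoS class 31) → {B8:31}
add C17 (QoS class 59) → {C17:59, B8:31}
update B8 to QoS class 54 → {C17:59, B8:54}
add J15 (QoS class 29) → {C17:59, B8:54, J15:29}
update C17 to QoS class 51 → {B8:54, C17:51, J15:29}
transmit next → B8; now {C17:51, J15:29}
transmit next → C17; now {J15:29}
transmit next → J15; now {}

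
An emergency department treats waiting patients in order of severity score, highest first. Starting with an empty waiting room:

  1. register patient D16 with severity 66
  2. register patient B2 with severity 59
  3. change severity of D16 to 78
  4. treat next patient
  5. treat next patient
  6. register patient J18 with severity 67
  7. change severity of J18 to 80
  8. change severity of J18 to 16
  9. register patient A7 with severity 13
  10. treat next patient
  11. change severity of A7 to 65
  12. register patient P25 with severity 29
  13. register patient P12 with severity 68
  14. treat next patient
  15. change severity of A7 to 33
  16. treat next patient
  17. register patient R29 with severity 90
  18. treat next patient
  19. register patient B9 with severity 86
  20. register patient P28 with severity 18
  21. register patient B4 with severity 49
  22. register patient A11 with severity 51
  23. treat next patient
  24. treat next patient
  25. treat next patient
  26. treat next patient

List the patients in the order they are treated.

add D16 (severity 66) → {D16:66}
add B2 (severity 59) → {D16:66, B2:59}
update D16 to severity 78 → {D16:78, B2:59}
treat next patient → D16; now {B2:59}
treat next patient → B2; now {}
add J18 (severity 67) → {J18:67}
update J18 to severity 80 → {J18:80}
update J18 to severity 16 → {J18:16}
add A7 (severity 13) → {J18:16, A7:13}
treat next patient → J18; now {A7:13}
update A7 to severity 65 → {A7:65}
add P25 (severity 29) → {A7:65, P25:29}
add P12 (severity 68) → {P12:68, A7:65, P25:29}
treat next patient → P12; now {A7:65, P25:29}
update A7 to severity 33 → {A7:33, P25:29}
treat next patient → A7; now {P25:29}
add R29 (severity 90) → {R29:90, P25:29}
treat next patient → R29; now {P25:29}
add B9 (severity 86) → {B9:86, P25:29}
add P28 (severity 18) → {B9:86, P25:29, P28:18}
add B4 (severity 49) → {B9:86, B4:49, P25:29, P28:18}
add A11 (severity 51) → {B9:86, A11:51, B4:49, P25:29, P28:18}
treat next patient → B9; now {A11:51, B4:49, P25:29, P28:18}
treat next patient → A11; now {B4:49, P25:29, P28:18}
treat next patient → B4; now {P25:29, P28:18}
treat next patient → P25; now {P28:18}

D16 → B2 → J18 → P12 → A7 → R29 → B9 → A11 → B4 → P25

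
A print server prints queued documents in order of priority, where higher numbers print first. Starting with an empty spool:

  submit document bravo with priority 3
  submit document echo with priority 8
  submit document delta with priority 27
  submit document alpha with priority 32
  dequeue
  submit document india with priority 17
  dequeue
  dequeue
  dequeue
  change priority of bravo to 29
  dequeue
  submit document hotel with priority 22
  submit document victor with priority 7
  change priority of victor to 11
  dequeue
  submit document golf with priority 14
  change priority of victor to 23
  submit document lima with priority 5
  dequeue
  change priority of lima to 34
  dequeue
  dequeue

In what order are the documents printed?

add bravo (priority 3) → {bravo:3}
add echo (priority 8) → {echo:8, bravo:3}
add delta (priority 27) → {delta:27, echo:8, bravo:3}
add alpha (priority 32) → {alpha:32, delta:27, echo:8, bravo:3}
dequeue → alpha; now {delta:27, echo:8, bravo:3}
add india (priority 17) → {delta:27, india:17, echo:8, bravo:3}
dequeue → delta; now {india:17, echo:8, bravo:3}
dequeue → india; now {echo:8, bravo:3}
dequeue → echo; now {bravo:3}
update bravo to priority 29 → {bravo:29}
dequeue → bravo; now {}
add hotel (priority 22) → {hotel:22}
add victor (priority 7) → {hotel:22, victor:7}
update victor to priority 11 → {hotel:22, victor:11}
dequeue → hotel; now {victor:11}
add golf (priority 14) → {golf:14, victor:11}
update victor to priority 23 → {victor:23, golf:14}
add lima (priority 5) → {victor:23, golf:14, lima:5}
dequeue → victor; now {golf:14, lima:5}
update lima to priority 34 → {lima:34, golf:14}
dequeue → lima; now {golf:14}
dequeue → golf; now {}

alpha, delta, india, echo, bravo, hotel, victor, lima, golf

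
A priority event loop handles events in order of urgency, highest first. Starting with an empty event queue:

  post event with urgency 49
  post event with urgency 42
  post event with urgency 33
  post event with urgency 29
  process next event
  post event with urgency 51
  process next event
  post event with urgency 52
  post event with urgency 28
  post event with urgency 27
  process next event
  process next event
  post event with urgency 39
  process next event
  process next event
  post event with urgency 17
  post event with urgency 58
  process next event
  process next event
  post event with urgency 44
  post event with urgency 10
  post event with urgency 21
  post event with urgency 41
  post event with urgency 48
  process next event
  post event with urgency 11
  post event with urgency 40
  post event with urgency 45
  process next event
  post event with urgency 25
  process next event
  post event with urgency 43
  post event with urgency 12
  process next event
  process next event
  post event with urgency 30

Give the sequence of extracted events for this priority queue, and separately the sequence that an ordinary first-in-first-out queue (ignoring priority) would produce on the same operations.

insert 49 → {49}
insert 42 → {49, 42}
insert 33 → {49, 42, 33}
insert 29 → {49, 42, 33, 29}
process next event → 49; now {42, 33, 29}
insert 51 → {51, 42, 33, 29}
process next event → 51; now {42, 33, 29}
insert 52 → {52, 42, 33, 29}
insert 28 → {52, 42, 33, 29, 28}
insert 27 → {52, 42, 33, 29, 28, 27}
process next event → 52; now {42, 33, 29, 28, 27}
process next event → 42; now {33, 29, 28, 27}
insert 39 → {39, 33, 29, 28, 27}
process next event → 39; now {33, 29, 28, 27}
process next event → 33; now {29, 28, 27}
insert 17 → {29, 28, 27, 17}
insert 58 → {58, 29, 28, 27, 17}
process next event → 58; now {29, 28, 27, 17}
process next event → 29; now {28, 27, 17}
insert 44 → {44, 28, 27, 17}
insert 10 → {44, 28, 27, 17, 10}
insert 21 → {44, 28, 27, 21, 17, 10}
insert 41 → {44, 41, 28, 27, 21, 17, 10}
insert 48 → {48, 44, 41, 28, 27, 21, 17, 10}
process next event → 48; now {44, 41, 28, 27, 21, 17, 10}
insert 11 → {44, 41, 28, 27, 21, 17, 11, 10}
insert 40 → {44, 41, 40, 28, 27, 21, 17, 11, 10}
insert 45 → {45, 44, 41, 40, 28, 27, 21, 17, 11, 10}
process next event → 45; now {44, 41, 40, 28, 27, 21, 17, 11, 10}
insert 25 → {44, 41, 40, 28, 27, 25, 21, 17, 11, 10}
process next event → 44; now {41, 40, 28, 27, 25, 21, 17, 11, 10}
insert 43 → {43, 41, 40, 28, 27, 25, 21, 17, 11, 10}
insert 12 → {43, 41, 40, 28, 27, 25, 21, 17, 12, 11, 10}
process next event → 43; now {41, 40, 28, 27, 25, 21, 17, 12, 11, 10}
process next event → 41; now {40, 28, 27, 25, 21, 17, 12, 11, 10}
insert 30 → {40, 30, 28, 27, 25, 21, 17, 12, 11, 10}

priority queue: 49 → 51 → 52 → 42 → 39 → 33 → 58 → 29 → 48 → 45 → 44 → 43 → 41; FIFO queue: 49 → 42 → 33 → 29 → 51 → 52 → 28 → 27 → 39 → 17 → 58 → 44 → 10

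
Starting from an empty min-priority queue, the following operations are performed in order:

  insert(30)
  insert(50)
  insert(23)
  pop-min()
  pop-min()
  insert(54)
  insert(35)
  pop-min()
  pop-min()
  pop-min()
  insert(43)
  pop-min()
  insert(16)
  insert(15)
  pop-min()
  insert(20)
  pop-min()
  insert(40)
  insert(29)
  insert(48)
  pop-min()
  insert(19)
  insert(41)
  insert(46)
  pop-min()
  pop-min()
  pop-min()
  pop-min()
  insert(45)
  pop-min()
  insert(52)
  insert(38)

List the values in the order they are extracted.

[23, 30, 35, 50, 54, 43, 15, 16, 20, 19, 29, 40, 41, 45]

insert 30 → {30}
insert 50 → {30, 50}
insert 23 → {23, 30, 50}
pop-min → 23; now {30, 50}
pop-min → 30; now {50}
insert 54 → {50, 54}
insert 35 → {35, 50, 54}
pop-min → 35; now {50, 54}
pop-min → 50; now {54}
pop-min → 54; now {}
insert 43 → {43}
pop-min → 43; now {}
insert 16 → {16}
insert 15 → {15, 16}
pop-min → 15; now {16}
insert 20 → {16, 20}
pop-min → 16; now {20}
insert 40 → {20, 40}
insert 29 → {20, 29, 40}
insert 48 → {20, 29, 40, 48}
pop-min → 20; now {29, 40, 48}
insert 19 → {19, 29, 40, 48}
insert 41 → {19, 29, 40, 41, 48}
insert 46 → {19, 29, 40, 41, 46, 48}
pop-min → 19; now {29, 40, 41, 46, 48}
pop-min → 29; now {40, 41, 46, 48}
pop-min → 40; now {41, 46, 48}
pop-min → 41; now {46, 48}
insert 45 → {45, 46, 48}
pop-min → 45; now {46, 48}
insert 52 → {46, 48, 52}
insert 38 → {38, 46, 48, 52}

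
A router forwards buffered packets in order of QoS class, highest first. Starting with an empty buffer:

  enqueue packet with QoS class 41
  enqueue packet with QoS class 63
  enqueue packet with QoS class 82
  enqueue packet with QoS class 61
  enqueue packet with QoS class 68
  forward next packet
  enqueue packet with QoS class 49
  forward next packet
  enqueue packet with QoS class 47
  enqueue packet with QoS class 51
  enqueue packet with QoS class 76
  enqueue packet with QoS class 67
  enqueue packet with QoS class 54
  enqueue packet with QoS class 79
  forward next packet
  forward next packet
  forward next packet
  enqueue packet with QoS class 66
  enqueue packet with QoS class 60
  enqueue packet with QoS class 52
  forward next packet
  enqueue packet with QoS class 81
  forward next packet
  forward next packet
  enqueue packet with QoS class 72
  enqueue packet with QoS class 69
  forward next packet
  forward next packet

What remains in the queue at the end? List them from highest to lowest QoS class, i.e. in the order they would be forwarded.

insert 41 → {41}
insert 63 → {63, 41}
insert 82 → {82, 63, 41}
insert 61 → {82, 63, 61, 41}
insert 68 → {82, 68, 63, 61, 41}
forward next packet → 82; now {68, 63, 61, 41}
insert 49 → {68, 63, 61, 49, 41}
forward next packet → 68; now {63, 61, 49, 41}
insert 47 → {63, 61, 49, 47, 41}
insert 51 → {63, 61, 51, 49, 47, 41}
insert 76 → {76, 63, 61, 51, 49, 47, 41}
insert 67 → {76, 67, 63, 61, 51, 49, 47, 41}
insert 54 → {76, 67, 63, 61, 54, 51, 49, 47, 41}
insert 79 → {79, 76, 67, 63, 61, 54, 51, 49, 47, 41}
forward next packet → 79; now {76, 67, 63, 61, 54, 51, 49, 47, 41}
forward next packet → 76; now {67, 63, 61, 54, 51, 49, 47, 41}
forward next packet → 67; now {63, 61, 54, 51, 49, 47, 41}
insert 66 → {66, 63, 61, 54, 51, 49, 47, 41}
insert 60 → {66, 63, 61, 60, 54, 51, 49, 47, 41}
insert 52 → {66, 63, 61, 60, 54, 52, 51, 49, 47, 41}
forward next packet → 66; now {63, 61, 60, 54, 52, 51, 49, 47, 41}
insert 81 → {81, 63, 61, 60, 54, 52, 51, 49, 47, 41}
forward next packet → 81; now {63, 61, 60, 54, 52, 51, 49, 47, 41}
forward next packet → 63; now {61, 60, 54, 52, 51, 49, 47, 41}
insert 72 → {72, 61, 60, 54, 52, 51, 49, 47, 41}
insert 69 → {72, 69, 61, 60, 54, 52, 51, 49, 47, 41}
forward next packet → 72; now {69, 61, 60, 54, 52, 51, 49, 47, 41}
forward next packet → 69; now {61, 60, 54, 52, 51, 49, 47, 41}

[61, 60, 54, 52, 51, 49, 47, 41]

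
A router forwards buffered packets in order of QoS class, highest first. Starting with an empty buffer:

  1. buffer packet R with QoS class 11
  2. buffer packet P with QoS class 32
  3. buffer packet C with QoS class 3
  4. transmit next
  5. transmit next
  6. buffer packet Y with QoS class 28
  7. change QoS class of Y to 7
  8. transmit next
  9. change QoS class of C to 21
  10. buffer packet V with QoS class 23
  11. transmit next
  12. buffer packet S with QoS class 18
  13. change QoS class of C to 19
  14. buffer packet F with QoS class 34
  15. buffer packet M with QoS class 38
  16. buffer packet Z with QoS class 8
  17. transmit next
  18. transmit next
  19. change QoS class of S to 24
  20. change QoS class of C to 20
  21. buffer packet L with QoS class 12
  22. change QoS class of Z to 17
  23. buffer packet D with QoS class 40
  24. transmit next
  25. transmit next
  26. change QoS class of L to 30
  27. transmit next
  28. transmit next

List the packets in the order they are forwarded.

P, R, Y, V, M, F, D, S, L, C

add R (QoS class 11) → {R:11}
add P (QoS class 32) → {P:32, R:11}
add C (QoS class 3) → {P:32, R:11, C:3}
transmit next → P; now {R:11, C:3}
transmit next → R; now {C:3}
add Y (QoS class 28) → {Y:28, C:3}
update Y to QoS class 7 → {Y:7, C:3}
transmit next → Y; now {C:3}
update C to QoS class 21 → {C:21}
add V (QoS class 23) → {V:23, C:21}
transmit next → V; now {C:21}
add S (QoS class 18) → {C:21, S:18}
update C to QoS class 19 → {C:19, S:18}
add F (QoS class 34) → {F:34, C:19, S:18}
add M (QoS class 38) → {M:38, F:34, C:19, S:18}
add Z (QoS class 8) → {M:38, F:34, C:19, S:18, Z:8}
transmit next → M; now {F:34, C:19, S:18, Z:8}
transmit next → F; now {C:19, S:18, Z:8}
update S to QoS class 24 → {S:24, C:19, Z:8}
update C to QoS class 20 → {S:24, C:20, Z:8}
add L (QoS class 12) → {S:24, C:20, L:12, Z:8}
update Z to QoS class 17 → {S:24, C:20, Z:17, L:12}
add D (QoS class 40) → {D:40, S:24, C:20, Z:17, L:12}
transmit next → D; now {S:24, C:20, Z:17, L:12}
transmit next → S; now {C:20, Z:17, L:12}
update L to QoS class 30 → {L:30, C:20, Z:17}
transmit next → L; now {C:20, Z:17}
transmit next → C; now {Z:17}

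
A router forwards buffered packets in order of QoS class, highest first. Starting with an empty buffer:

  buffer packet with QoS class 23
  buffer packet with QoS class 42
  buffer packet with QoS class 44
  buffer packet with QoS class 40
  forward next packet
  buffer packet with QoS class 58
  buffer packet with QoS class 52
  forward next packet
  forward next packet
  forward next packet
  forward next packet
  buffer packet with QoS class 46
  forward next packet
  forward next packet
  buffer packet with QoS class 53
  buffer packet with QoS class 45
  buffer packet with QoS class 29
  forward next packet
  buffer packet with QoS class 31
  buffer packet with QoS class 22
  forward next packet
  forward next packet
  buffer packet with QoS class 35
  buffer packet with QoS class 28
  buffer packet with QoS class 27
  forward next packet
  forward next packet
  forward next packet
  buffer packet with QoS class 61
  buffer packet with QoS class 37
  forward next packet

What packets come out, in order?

insert 23 → {23}
insert 42 → {42, 23}
insert 44 → {44, 42, 23}
insert 40 → {44, 42, 40, 23}
forward next packet → 44; now {42, 40, 23}
insert 58 → {58, 42, 40, 23}
insert 52 → {58, 52, 42, 40, 23}
forward next packet → 58; now {52, 42, 40, 23}
forward next packet → 52; now {42, 40, 23}
forward next packet → 42; now {40, 23}
forward next packet → 40; now {23}
insert 46 → {46, 23}
forward next packet → 46; now {23}
forward next packet → 23; now {}
insert 53 → {53}
insert 45 → {53, 45}
insert 29 → {53, 45, 29}
forward next packet → 53; now {45, 29}
insert 31 → {45, 31, 29}
insert 22 → {45, 31, 29, 22}
forward next packet → 45; now {31, 29, 22}
forward next packet → 31; now {29, 22}
insert 35 → {35, 29, 22}
insert 28 → {35, 29, 28, 22}
insert 27 → {35, 29, 28, 27, 22}
forward next packet → 35; now {29, 28, 27, 22}
forward next packet → 29; now {28, 27, 22}
forward next packet → 28; now {27, 22}
insert 61 → {61, 27, 22}
insert 37 → {61, 37, 27, 22}
forward next packet → 61; now {37, 27, 22}

44, 58, 52, 42, 40, 46, 23, 53, 45, 31, 35, 29, 28, 61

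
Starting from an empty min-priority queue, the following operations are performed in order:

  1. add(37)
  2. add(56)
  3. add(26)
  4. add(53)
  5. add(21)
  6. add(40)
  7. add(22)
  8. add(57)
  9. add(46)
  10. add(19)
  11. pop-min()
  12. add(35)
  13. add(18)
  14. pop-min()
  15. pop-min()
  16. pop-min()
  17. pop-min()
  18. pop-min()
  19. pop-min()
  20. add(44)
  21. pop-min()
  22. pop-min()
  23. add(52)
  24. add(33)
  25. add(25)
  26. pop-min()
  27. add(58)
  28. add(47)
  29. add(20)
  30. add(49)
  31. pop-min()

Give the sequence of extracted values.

insert 37 → {37}
insert 56 → {37, 56}
insert 26 → {26, 37, 56}
insert 53 → {26, 37, 53, 56}
insert 21 → {21, 26, 37, 53, 56}
insert 40 → {21, 26, 37, 40, 53, 56}
insert 22 → {21, 22, 26, 37, 40, 53, 56}
insert 57 → {21, 22, 26, 37, 40, 53, 56, 57}
insert 46 → {21, 22, 26, 37, 40, 46, 53, 56, 57}
insert 19 → {19, 21, 22, 26, 37, 40, 46, 53, 56, 57}
pop-min → 19; now {21, 22, 26, 37, 40, 46, 53, 56, 57}
insert 35 → {21, 22, 26, 35, 37, 40, 46, 53, 56, 57}
insert 18 → {18, 21, 22, 26, 35, 37, 40, 46, 53, 56, 57}
pop-min → 18; now {21, 22, 26, 35, 37, 40, 46, 53, 56, 57}
pop-min → 21; now {22, 26, 35, 37, 40, 46, 53, 56, 57}
pop-min → 22; now {26, 35, 37, 40, 46, 53, 56, 57}
pop-min → 26; now {35, 37, 40, 46, 53, 56, 57}
pop-min → 35; now {37, 40, 46, 53, 56, 57}
pop-min → 37; now {40, 46, 53, 56, 57}
insert 44 → {40, 44, 46, 53, 56, 57}
pop-min → 40; now {44, 46, 53, 56, 57}
pop-min → 44; now {46, 53, 56, 57}
insert 52 → {46, 52, 53, 56, 57}
insert 33 → {33, 46, 52, 53, 56, 57}
insert 25 → {25, 33, 46, 52, 53, 56, 57}
pop-min → 25; now {33, 46, 52, 53, 56, 57}
insert 58 → {33, 46, 52, 53, 56, 57, 58}
insert 47 → {33, 46, 47, 52, 53, 56, 57, 58}
insert 20 → {20, 33, 46, 47, 52, 53, 56, 57, 58}
insert 49 → {20, 33, 46, 47, 49, 52, 53, 56, 57, 58}
pop-min → 20; now {33, 46, 47, 49, 52, 53, 56, 57, 58}

19 → 18 → 21 → 22 → 26 → 35 → 37 → 40 → 44 → 25 → 20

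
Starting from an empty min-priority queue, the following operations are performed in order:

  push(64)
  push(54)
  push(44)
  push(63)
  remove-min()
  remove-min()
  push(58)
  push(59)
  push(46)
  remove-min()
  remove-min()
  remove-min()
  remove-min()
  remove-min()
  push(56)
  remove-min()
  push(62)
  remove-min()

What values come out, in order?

insert 64 → {64}
insert 54 → {54, 64}
insert 44 → {44, 54, 64}
insert 63 → {44, 54, 63, 64}
remove-min → 44; now {54, 63, 64}
remove-min → 54; now {63, 64}
insert 58 → {58, 63, 64}
insert 59 → {58, 59, 63, 64}
insert 46 → {46, 58, 59, 63, 64}
remove-min → 46; now {58, 59, 63, 64}
remove-min → 58; now {59, 63, 64}
remove-min → 59; now {63, 64}
remove-min → 63; now {64}
remove-min → 64; now {}
insert 56 → {56}
remove-min → 56; now {}
insert 62 → {62}
remove-min → 62; now {}

44, 54, 46, 58, 59, 63, 64, 56, 62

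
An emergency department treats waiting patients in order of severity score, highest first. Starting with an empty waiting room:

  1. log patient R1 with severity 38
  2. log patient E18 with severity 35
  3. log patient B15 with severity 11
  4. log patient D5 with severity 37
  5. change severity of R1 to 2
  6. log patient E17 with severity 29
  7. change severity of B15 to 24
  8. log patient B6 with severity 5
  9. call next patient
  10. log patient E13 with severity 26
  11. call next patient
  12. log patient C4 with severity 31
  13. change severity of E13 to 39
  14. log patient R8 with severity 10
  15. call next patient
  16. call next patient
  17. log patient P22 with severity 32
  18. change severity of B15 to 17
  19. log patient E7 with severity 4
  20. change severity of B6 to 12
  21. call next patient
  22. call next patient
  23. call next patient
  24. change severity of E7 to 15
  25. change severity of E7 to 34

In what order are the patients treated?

add R1 (severity 38) → {R1:38}
add E18 (severity 35) → {R1:38, E18:35}
add B15 (severity 11) → {R1:38, E18:35, B15:11}
add D5 (severity 37) → {R1:38, D5:37, E18:35, B15:11}
update R1 to severity 2 → {D5:37, E18:35, B15:11, R1:2}
add E17 (severity 29) → {D5:37, E18:35, E17:29, B15:11, R1:2}
update B15 to severity 24 → {D5:37, E18:35, E17:29, B15:24, R1:2}
add B6 (severity 5) → {D5:37, E18:35, E17:29, B15:24, B6:5, R1:2}
call next patient → D5; now {E18:35, E17:29, B15:24, B6:5, R1:2}
add E13 (severity 26) → {E18:35, E17:29, E13:26, B15:24, B6:5, R1:2}
call next patient → E18; now {E17:29, E13:26, B15:24, B6:5, R1:2}
add C4 (severity 31) → {C4:31, E17:29, E13:26, B15:24, B6:5, R1:2}
update E13 to severity 39 → {E13:39, C4:31, E17:29, B15:24, B6:5, R1:2}
add R8 (severity 10) → {E13:39, C4:31, E17:29, B15:24, R8:10, B6:5, R1:2}
call next patient → E13; now {C4:31, E17:29, B15:24, R8:10, B6:5, R1:2}
call next patient → C4; now {E17:29, B15:24, R8:10, B6:5, R1:2}
add P22 (severity 32) → {P22:32, E17:29, B15:24, R8:10, B6:5, R1:2}
update B15 to severity 17 → {P22:32, E17:29, B15:17, R8:10, B6:5, R1:2}
add E7 (severity 4) → {P22:32, E17:29, B15:17, R8:10, B6:5, E7:4, R1:2}
update B6 to severity 12 → {P22:32, E17:29, B15:17, B6:12, R8:10, E7:4, R1:2}
call next patient → P22; now {E17:29, B15:17, B6:12, R8:10, E7:4, R1:2}
call next patient → E17; now {B15:17, B6:12, R8:10, E7:4, R1:2}
call next patient → B15; now {B6:12, R8:10, E7:4, R1:2}
update E7 to severity 15 → {E7:15, B6:12, R8:10, R1:2}
update E7 to severity 34 → {E7:34, B6:12, R8:10, R1:2}

D5 → E18 → E13 → C4 → P22 → E17 → B15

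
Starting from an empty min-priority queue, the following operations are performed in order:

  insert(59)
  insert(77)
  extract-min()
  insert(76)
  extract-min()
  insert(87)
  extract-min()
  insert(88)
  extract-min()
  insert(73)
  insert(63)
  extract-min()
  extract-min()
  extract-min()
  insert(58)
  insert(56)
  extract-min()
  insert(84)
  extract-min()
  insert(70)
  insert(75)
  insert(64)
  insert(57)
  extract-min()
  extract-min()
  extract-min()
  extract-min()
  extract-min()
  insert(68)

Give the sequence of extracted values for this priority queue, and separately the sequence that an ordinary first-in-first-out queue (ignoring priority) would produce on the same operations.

priority queue: 59, 76, 77, 87, 63, 73, 88, 56, 58, 57, 64, 70, 75, 84; FIFO queue: 59 → 77 → 76 → 87 → 88 → 73 → 63 → 58 → 56 → 84 → 70 → 75 → 64 → 57

insert 59 → {59}
insert 77 → {59, 77}
extract-min → 59; now {77}
insert 76 → {76, 77}
extract-min → 76; now {77}
insert 87 → {77, 87}
extract-min → 77; now {87}
insert 88 → {87, 88}
extract-min → 87; now {88}
insert 73 → {73, 88}
insert 63 → {63, 73, 88}
extract-min → 63; now {73, 88}
extract-min → 73; now {88}
extract-min → 88; now {}
insert 58 → {58}
insert 56 → {56, 58}
extract-min → 56; now {58}
insert 84 → {58, 84}
extract-min → 58; now {84}
insert 70 → {70, 84}
insert 75 → {70, 75, 84}
insert 64 → {64, 70, 75, 84}
insert 57 → {57, 64, 70, 75, 84}
extract-min → 57; now {64, 70, 75, 84}
extract-min → 64; now {70, 75, 84}
extract-min → 70; now {75, 84}
extract-min → 75; now {84}
extract-min → 84; now {}
insert 68 → {68}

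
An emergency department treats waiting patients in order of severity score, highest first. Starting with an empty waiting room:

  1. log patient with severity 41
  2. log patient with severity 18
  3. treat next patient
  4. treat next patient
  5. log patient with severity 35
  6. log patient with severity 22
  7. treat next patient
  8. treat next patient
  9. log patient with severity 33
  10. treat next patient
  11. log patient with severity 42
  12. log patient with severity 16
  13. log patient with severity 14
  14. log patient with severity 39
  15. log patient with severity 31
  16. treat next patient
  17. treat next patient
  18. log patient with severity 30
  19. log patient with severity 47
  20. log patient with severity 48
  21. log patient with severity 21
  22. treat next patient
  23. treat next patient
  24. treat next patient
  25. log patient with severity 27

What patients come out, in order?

[41, 18, 35, 22, 33, 42, 39, 48, 47, 31]

insert 41 → {41}
insert 18 → {41, 18}
treat next patient → 41; now {18}
treat next patient → 18; now {}
insert 35 → {35}
insert 22 → {35, 22}
treat next patient → 35; now {22}
treat next patient → 22; now {}
insert 33 → {33}
treat next patient → 33; now {}
insert 42 → {42}
insert 16 → {42, 16}
insert 14 → {42, 16, 14}
insert 39 → {42, 39, 16, 14}
insert 31 → {42, 39, 31, 16, 14}
treat next patient → 42; now {39, 31, 16, 14}
treat next patient → 39; now {31, 16, 14}
insert 30 → {31, 30, 16, 14}
insert 47 → {47, 31, 30, 16, 14}
insert 48 → {48, 47, 31, 30, 16, 14}
insert 21 → {48, 47, 31, 30, 21, 16, 14}
treat next patient → 48; now {47, 31, 30, 21, 16, 14}
treat next patient → 47; now {31, 30, 21, 16, 14}
treat next patient → 31; now {30, 21, 16, 14}
insert 27 → {30, 27, 21, 16, 14}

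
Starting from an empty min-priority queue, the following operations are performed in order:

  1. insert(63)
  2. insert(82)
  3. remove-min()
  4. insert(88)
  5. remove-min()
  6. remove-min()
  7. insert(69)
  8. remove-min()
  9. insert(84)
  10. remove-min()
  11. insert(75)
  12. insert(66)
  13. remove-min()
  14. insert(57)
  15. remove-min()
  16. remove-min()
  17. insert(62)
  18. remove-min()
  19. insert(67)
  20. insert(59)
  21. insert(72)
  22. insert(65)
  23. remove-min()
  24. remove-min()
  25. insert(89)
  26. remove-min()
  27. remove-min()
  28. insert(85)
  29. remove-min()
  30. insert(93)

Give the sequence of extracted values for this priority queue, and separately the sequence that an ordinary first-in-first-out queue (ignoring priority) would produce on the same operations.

priority queue: 63, 82, 88, 69, 84, 66, 57, 75, 62, 59, 65, 67, 72, 85; FIFO queue: 63, 82, 88, 69, 84, 75, 66, 57, 62, 67, 59, 72, 65, 89

insert 63 → {63}
insert 82 → {63, 82}
remove-min → 63; now {82}
insert 88 → {82, 88}
remove-min → 82; now {88}
remove-min → 88; now {}
insert 69 → {69}
remove-min → 69; now {}
insert 84 → {84}
remove-min → 84; now {}
insert 75 → {75}
insert 66 → {66, 75}
remove-min → 66; now {75}
insert 57 → {57, 75}
remove-min → 57; now {75}
remove-min → 75; now {}
insert 62 → {62}
remove-min → 62; now {}
insert 67 → {67}
insert 59 → {59, 67}
insert 72 → {59, 67, 72}
insert 65 → {59, 65, 67, 72}
remove-min → 59; now {65, 67, 72}
remove-min → 65; now {67, 72}
insert 89 → {67, 72, 89}
remove-min → 67; now {72, 89}
remove-min → 72; now {89}
insert 85 → {85, 89}
remove-min → 85; now {89}
insert 93 → {89, 93}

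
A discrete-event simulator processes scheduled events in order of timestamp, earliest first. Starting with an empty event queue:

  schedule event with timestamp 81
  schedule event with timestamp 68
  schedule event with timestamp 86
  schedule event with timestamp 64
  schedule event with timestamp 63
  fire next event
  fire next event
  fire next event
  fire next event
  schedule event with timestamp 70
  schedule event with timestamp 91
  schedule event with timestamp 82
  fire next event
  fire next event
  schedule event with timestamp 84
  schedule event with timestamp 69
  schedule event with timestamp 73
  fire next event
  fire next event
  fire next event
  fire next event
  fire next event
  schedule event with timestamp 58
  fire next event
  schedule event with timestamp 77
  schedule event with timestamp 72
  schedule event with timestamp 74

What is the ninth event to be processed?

insert 81 → {81}
insert 68 → {68, 81}
insert 86 → {68, 81, 86}
insert 64 → {64, 68, 81, 86}
insert 63 → {63, 64, 68, 81, 86}
fire next event → 63; now {64, 68, 81, 86}
fire next event → 64; now {68, 81, 86}
fire next event → 68; now {81, 86}
fire next event → 81; now {86}
insert 70 → {70, 86}
insert 91 → {70, 86, 91}
insert 82 → {70, 82, 86, 91}
fire next event → 70; now {82, 86, 91}
fire next event → 82; now {86, 91}
insert 84 → {84, 86, 91}
insert 69 → {69, 84, 86, 91}
insert 73 → {69, 73, 84, 86, 91}
fire next event → 69; now {73, 84, 86, 91}
fire next event → 73; now {84, 86, 91}
fire next event → 84; now {86, 91}
fire next event → 86; now {91}
fire next event → 91; now {}
insert 58 → {58}
fire next event → 58; now {}
insert 77 → {77}
insert 72 → {72, 77}
insert 74 → {72, 74, 77}

84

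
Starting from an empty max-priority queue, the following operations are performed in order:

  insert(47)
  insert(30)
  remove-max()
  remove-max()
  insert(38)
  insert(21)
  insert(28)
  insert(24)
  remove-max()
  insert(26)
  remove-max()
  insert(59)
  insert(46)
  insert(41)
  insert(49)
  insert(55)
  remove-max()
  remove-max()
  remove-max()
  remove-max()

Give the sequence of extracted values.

insert 47 → {47}
insert 30 → {47, 30}
remove-max → 47; now {30}
remove-max → 30; now {}
insert 38 → {38}
insert 21 → {38, 21}
insert 28 → {38, 28, 21}
insert 24 → {38, 28, 24, 21}
remove-max → 38; now {28, 24, 21}
insert 26 → {28, 26, 24, 21}
remove-max → 28; now {26, 24, 21}
insert 59 → {59, 26, 24, 21}
insert 46 → {59, 46, 26, 24, 21}
insert 41 → {59, 46, 41, 26, 24, 21}
insert 49 → {59, 49, 46, 41, 26, 24, 21}
insert 55 → {59, 55, 49, 46, 41, 26, 24, 21}
remove-max → 59; now {55, 49, 46, 41, 26, 24, 21}
remove-max → 55; now {49, 46, 41, 26, 24, 21}
remove-max → 49; now {46, 41, 26, 24, 21}
remove-max → 46; now {41, 26, 24, 21}

47 → 30 → 38 → 28 → 59 → 55 → 49 → 46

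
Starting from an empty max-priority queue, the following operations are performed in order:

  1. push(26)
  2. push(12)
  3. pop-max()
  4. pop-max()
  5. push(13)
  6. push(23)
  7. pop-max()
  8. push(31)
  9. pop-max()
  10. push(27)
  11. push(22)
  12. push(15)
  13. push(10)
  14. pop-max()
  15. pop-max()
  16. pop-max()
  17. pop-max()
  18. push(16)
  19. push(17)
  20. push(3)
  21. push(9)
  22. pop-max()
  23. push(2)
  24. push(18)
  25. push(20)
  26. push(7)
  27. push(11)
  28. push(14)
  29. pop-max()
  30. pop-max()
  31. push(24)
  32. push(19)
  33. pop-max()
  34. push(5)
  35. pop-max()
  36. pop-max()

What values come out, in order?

26, 12, 23, 31, 27, 22, 15, 13, 17, 20, 18, 24, 19, 16

insert 26 → {26}
insert 12 → {26, 12}
pop-max → 26; now {12}
pop-max → 12; now {}
insert 13 → {13}
insert 23 → {23, 13}
pop-max → 23; now {13}
insert 31 → {31, 13}
pop-max → 31; now {13}
insert 27 → {27, 13}
insert 22 → {27, 22, 13}
insert 15 → {27, 22, 15, 13}
insert 10 → {27, 22, 15, 13, 10}
pop-max → 27; now {22, 15, 13, 10}
pop-max → 22; now {15, 13, 10}
pop-max → 15; now {13, 10}
pop-max → 13; now {10}
insert 16 → {16, 10}
insert 17 → {17, 16, 10}
insert 3 → {17, 16, 10, 3}
insert 9 → {17, 16, 10, 9, 3}
pop-max → 17; now {16, 10, 9, 3}
insert 2 → {16, 10, 9, 3, 2}
insert 18 → {18, 16, 10, 9, 3, 2}
insert 20 → {20, 18, 16, 10, 9, 3, 2}
insert 7 → {20, 18, 16, 10, 9, 7, 3, 2}
insert 11 → {20, 18, 16, 11, 10, 9, 7, 3, 2}
insert 14 → {20, 18, 16, 14, 11, 10, 9, 7, 3, 2}
pop-max → 20; now {18, 16, 14, 11, 10, 9, 7, 3, 2}
pop-max → 18; now {16, 14, 11, 10, 9, 7, 3, 2}
insert 24 → {24, 16, 14, 11, 10, 9, 7, 3, 2}
insert 19 → {24, 19, 16, 14, 11, 10, 9, 7, 3, 2}
pop-max → 24; now {19, 16, 14, 11, 10, 9, 7, 3, 2}
insert 5 → {19, 16, 14, 11, 10, 9, 7, 5, 3, 2}
pop-max → 19; now {16, 14, 11, 10, 9, 7, 5, 3, 2}
pop-max → 16; now {14, 11, 10, 9, 7, 5, 3, 2}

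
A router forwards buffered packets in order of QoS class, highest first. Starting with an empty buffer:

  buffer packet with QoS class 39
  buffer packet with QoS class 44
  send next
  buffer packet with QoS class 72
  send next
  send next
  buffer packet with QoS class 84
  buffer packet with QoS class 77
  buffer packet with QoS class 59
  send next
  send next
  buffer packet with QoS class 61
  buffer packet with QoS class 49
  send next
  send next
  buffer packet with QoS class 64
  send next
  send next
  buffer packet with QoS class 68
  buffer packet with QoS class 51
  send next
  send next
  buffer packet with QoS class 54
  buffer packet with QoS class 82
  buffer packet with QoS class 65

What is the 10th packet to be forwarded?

68

insert 39 → {39}
insert 44 → {44, 39}
send next → 44; now {39}
insert 72 → {72, 39}
send next → 72; now {39}
send next → 39; now {}
insert 84 → {84}
insert 77 → {84, 77}
insert 59 → {84, 77, 59}
send next → 84; now {77, 59}
send next → 77; now {59}
insert 61 → {61, 59}
insert 49 → {61, 59, 49}
send next → 61; now {59, 49}
send next → 59; now {49}
insert 64 → {64, 49}
send next → 64; now {49}
send next → 49; now {}
insert 68 → {68}
insert 51 → {68, 51}
send next → 68; now {51}
send next → 51; now {}
insert 54 → {54}
insert 82 → {82, 54}
insert 65 → {82, 65, 54}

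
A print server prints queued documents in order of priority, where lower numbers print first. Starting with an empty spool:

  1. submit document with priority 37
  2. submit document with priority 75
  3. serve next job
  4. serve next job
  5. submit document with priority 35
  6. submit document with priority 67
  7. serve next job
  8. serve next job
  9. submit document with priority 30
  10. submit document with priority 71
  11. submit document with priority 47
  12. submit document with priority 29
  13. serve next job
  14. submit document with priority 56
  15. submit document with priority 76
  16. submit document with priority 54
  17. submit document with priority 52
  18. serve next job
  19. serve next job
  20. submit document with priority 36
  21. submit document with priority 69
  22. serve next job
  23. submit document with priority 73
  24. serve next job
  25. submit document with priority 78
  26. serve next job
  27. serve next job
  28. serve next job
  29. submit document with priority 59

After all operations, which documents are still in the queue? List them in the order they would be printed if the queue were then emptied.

[59, 71, 73, 76, 78]

insert 37 → {37}
insert 75 → {37, 75}
serve next job → 37; now {75}
serve next job → 75; now {}
insert 35 → {35}
insert 67 → {35, 67}
serve next job → 35; now {67}
serve next job → 67; now {}
insert 30 → {30}
insert 71 → {30, 71}
insert 47 → {30, 47, 71}
insert 29 → {29, 30, 47, 71}
serve next job → 29; now {30, 47, 71}
insert 56 → {30, 47, 56, 71}
insert 76 → {30, 47, 56, 71, 76}
insert 54 → {30, 47, 54, 56, 71, 76}
insert 52 → {30, 47, 52, 54, 56, 71, 76}
serve next job → 30; now {47, 52, 54, 56, 71, 76}
serve next job → 47; now {52, 54, 56, 71, 76}
insert 36 → {36, 52, 54, 56, 71, 76}
insert 69 → {36, 52, 54, 56, 69, 71, 76}
serve next job → 36; now {52, 54, 56, 69, 71, 76}
insert 73 → {52, 54, 56, 69, 71, 73, 76}
serve next job → 52; now {54, 56, 69, 71, 73, 76}
insert 78 → {54, 56, 69, 71, 73, 76, 78}
serve next job → 54; now {56, 69, 71, 73, 76, 78}
serve next job → 56; now {69, 71, 73, 76, 78}
serve next job → 69; now {71, 73, 76, 78}
insert 59 → {59, 71, 73, 76, 78}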